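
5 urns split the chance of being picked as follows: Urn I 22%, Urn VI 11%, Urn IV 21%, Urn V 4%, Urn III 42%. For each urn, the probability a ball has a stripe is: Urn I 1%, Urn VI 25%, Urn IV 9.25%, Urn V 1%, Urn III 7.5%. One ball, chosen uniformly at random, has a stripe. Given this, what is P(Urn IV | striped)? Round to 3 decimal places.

Unnormalized posteriors (prior × likelihood):
  Urn I: 0.22 × 0.01 = 0.0022
  Urn VI: 0.11 × 0.25 = 0.0275
  Urn IV: 0.21 × 0.0925 = 0.019425
  Urn V: 0.04 × 0.01 = 0.0004
  Urn III: 0.42 × 0.075 = 0.0315
Sum = 0.081025.
P(Urn IV | evidence) = 0.019425 / 0.081025 ≈ 0.240.

0.240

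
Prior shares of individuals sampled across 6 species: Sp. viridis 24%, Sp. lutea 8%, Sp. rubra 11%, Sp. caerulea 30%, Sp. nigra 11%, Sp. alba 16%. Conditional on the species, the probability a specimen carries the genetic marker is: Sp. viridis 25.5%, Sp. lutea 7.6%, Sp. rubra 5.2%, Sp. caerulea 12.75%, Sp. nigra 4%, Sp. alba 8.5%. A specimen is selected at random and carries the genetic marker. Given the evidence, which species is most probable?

Unnormalized posteriors (prior × likelihood):
  Sp. viridis: 0.24 × 0.255 = 0.0612
  Sp. lutea: 0.08 × 0.076 = 0.00608
  Sp. rubra: 0.11 × 0.052 = 0.00572
  Sp. caerulea: 0.3 × 0.1275 = 0.03825
  Sp. nigra: 0.11 × 0.04 = 0.0044
  Sp. alba: 0.16 × 0.085 = 0.0136
Normalizing constant = 0.12925.
Largest term belongs to Sp. viridis, so Sp. viridis is most probable.

Sp. viridis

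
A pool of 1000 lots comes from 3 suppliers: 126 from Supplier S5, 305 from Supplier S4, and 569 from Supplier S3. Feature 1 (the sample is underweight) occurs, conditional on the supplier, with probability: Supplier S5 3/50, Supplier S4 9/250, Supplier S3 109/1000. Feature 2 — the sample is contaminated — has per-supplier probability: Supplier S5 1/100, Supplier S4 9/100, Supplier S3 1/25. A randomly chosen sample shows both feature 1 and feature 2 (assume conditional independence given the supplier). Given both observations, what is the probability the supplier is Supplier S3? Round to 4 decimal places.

Unnormalized posteriors (prior × likelihood):
  Supplier S5: 0.126 × 0.06 × 0.01 = 0.0000756
  Supplier S4: 0.305 × 0.036 × 0.09 = 0.0009882
  Supplier S3: 0.569 × 0.109 × 0.04 = 0.00248084
Sum = 0.00354464.
P(Supplier S3 | evidence) = 0.00248084 / 0.00354464 ≈ 0.6999.

0.6999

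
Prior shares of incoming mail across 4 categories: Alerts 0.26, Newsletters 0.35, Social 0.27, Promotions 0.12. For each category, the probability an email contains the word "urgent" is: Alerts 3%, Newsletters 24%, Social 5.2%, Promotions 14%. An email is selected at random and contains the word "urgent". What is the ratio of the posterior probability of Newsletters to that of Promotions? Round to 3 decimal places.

5.000

Prior × likelihood for each hypothesis:
  Alerts: 0.26 × 0.03 = 0.0078
  Newsletters: 0.35 × 0.24 = 0.084
  Social: 0.27 × 0.052 = 0.01404
  Promotions: 0.12 × 0.14 = 0.0168
Normalizing constant = 0.12264.
The ratio is 0.084 / 0.0168 (the normalizer cancels) = 5.000.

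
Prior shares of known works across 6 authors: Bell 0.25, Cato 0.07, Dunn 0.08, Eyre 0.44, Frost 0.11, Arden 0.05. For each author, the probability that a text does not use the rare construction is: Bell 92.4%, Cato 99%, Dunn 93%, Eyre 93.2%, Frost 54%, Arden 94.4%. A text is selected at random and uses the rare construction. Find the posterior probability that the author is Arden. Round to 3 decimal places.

Taking complements, P(rare-form | each) = Bell 0.076, Cato 0.01, Dunn 0.07, Eyre 0.068, Frost 0.46, Arden 0.056.
Prior × likelihood for each hypothesis:
  Bell: 0.25 × 0.076 = 0.019
  Cato: 0.07 × 0.01 = 0.0007
  Dunn: 0.08 × 0.07 = 0.0056
  Eyre: 0.44 × 0.068 = 0.02992
  Frost: 0.11 × 0.46 = 0.0506
  Arden: 0.05 × 0.056 = 0.0028
Total = 0.10862.
P(Arden | evidence) = 0.0028 / 0.10862 ≈ 0.026.

0.026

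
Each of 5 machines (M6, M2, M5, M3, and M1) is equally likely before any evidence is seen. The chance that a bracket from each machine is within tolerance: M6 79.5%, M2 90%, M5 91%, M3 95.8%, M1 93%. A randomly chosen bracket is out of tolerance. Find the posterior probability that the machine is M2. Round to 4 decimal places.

Taking complements, P(oversize | each) = M6 0.205, M2 0.1, M5 0.09, M3 0.042, M1 0.07.
With a uniform prior (1/5 each), posterior ∝ likelihood:
  M6: 0.205
  M2: 0.1
  M5: 0.09
  M3: 0.042
  M1: 0.07
Normalizing constant = 0.507.
P(M2 | evidence) = 0.1 / 0.507 ≈ 0.1972.

0.1972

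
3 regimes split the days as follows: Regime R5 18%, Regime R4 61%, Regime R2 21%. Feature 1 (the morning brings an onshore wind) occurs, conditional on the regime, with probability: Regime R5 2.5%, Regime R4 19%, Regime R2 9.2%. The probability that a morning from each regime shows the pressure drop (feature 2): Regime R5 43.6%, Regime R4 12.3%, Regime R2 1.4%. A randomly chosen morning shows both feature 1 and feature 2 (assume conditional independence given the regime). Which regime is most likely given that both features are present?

Regime R4

Prior × likelihood for each hypothesis:
  Regime R5: 0.18 × 0.025 × 0.436 = 0.001962
  Regime R4: 0.61 × 0.19 × 0.123 = 0.0142557
  Regime R2: 0.21 × 0.092 × 0.014 = 0.00027048
Sum = 0.01648818.
Largest term belongs to Regime R4, so Regime R4 is most probable.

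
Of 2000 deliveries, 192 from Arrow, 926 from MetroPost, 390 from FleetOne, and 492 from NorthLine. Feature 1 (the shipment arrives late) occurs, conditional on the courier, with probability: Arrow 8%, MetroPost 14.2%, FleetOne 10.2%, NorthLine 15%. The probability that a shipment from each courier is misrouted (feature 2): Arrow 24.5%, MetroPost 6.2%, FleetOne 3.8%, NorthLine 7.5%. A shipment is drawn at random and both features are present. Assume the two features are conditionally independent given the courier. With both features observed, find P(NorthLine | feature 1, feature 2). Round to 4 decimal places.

0.2919

Compute prior × likelihood for every hypothesis:
  Arrow: 0.096 × 0.08 × 0.245 = 0.0018816
  MetroPost: 0.463 × 0.142 × 0.062 = 0.004076252
  FleetOne: 0.195 × 0.102 × 0.038 = 0.00075582
  NorthLine: 0.246 × 0.15 × 0.075 = 0.0027675
Total = 0.009481172.
P(NorthLine | evidence) = 0.0027675 / 0.009481172 ≈ 0.2919.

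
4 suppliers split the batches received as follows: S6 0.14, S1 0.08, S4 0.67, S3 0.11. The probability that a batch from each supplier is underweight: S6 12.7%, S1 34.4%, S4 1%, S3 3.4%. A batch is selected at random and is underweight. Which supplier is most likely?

S1

Unnormalized posteriors (prior × likelihood):
  S6: 0.14 × 0.127 = 0.01778
  S1: 0.08 × 0.344 = 0.02752
  S4: 0.67 × 0.01 = 0.0067
  S3: 0.11 × 0.034 = 0.00374
Normalizing constant = 0.05574.
Largest term belongs to S1, so S1 is most probable.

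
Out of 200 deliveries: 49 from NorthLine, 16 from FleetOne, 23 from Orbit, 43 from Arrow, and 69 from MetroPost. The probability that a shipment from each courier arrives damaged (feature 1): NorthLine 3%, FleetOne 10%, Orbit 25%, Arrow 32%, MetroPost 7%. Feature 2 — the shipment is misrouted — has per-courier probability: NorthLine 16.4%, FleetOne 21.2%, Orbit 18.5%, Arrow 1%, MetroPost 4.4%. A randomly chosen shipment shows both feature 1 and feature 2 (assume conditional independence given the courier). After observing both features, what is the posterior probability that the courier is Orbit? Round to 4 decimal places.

0.5334

By Bayes' rule, posterior ∝ prior × likelihood:
  NorthLine: 0.245 × 0.03 × 0.164 = 0.0012054
  FleetOne: 0.08 × 0.1 × 0.212 = 0.001696
  Orbit: 0.115 × 0.25 × 0.185 = 0.00531875
  Arrow: 0.215 × 0.32 × 0.01 = 0.000688
  MetroPost: 0.345 × 0.07 × 0.044 = 0.0010626
Normalizing constant = 0.00997075.
P(Orbit | evidence) = 0.00531875 / 0.00997075 ≈ 0.5334.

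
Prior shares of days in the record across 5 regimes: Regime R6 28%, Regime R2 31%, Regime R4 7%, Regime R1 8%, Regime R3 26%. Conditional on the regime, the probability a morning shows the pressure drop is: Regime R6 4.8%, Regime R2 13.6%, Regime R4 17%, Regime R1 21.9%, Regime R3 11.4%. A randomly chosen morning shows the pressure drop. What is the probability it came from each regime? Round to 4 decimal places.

Regime R6 0.1172, Regime R2 0.3677, Regime R4 0.1038, Regime R1 0.1528, Regime R3 0.2585

Prior × likelihood for each hypothesis:
  Regime R6: 0.28 × 0.048 = 0.01344
  Regime R2: 0.31 × 0.136 = 0.04216
  Regime R4: 0.07 × 0.17 = 0.0119
  Regime R1: 0.08 × 0.219 = 0.01752
  Regime R3: 0.26 × 0.114 = 0.02964
Sum = 0.11466.
P(Regime R6 | drop) = 0.01344/0.11466 ≈ 0.1172
P(Regime R2 | drop) = 0.04216/0.11466 ≈ 0.3677
P(Regime R4 | drop) = 0.0119/0.11466 ≈ 0.1038
P(Regime R1 | drop) = 0.01752/0.11466 ≈ 0.1528
P(Regime R3 | drop) = 0.02964/0.11466 ≈ 0.2585
(Check: 0.1172+0.3677+0.1038+0.1528+0.2585 = 1.0000.)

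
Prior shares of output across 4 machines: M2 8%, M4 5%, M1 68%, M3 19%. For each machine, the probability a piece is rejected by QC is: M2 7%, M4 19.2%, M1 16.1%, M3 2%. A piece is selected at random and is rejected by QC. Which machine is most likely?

By Bayes' rule, posterior ∝ prior × likelihood:
  M2: 0.08 × 0.07 = 0.0056
  M4: 0.05 × 0.192 = 0.0096
  M1: 0.68 × 0.161 = 0.10948
  M3: 0.19 × 0.02 = 0.0038
Sum = 0.12848.
Largest term belongs to M1, so M1 is most probable.

M1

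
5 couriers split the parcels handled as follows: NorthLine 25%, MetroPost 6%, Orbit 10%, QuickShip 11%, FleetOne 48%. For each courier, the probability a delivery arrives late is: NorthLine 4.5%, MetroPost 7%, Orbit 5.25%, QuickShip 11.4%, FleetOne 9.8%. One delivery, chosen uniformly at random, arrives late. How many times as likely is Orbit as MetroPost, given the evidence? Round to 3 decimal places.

Unnormalized posteriors (prior × likelihood):
  NorthLine: 0.25 × 0.045 = 0.01125
  MetroPost: 0.06 × 0.07 = 0.0042
  Orbit: 0.1 × 0.0525 = 0.00525
  QuickShip: 0.11 × 0.114 = 0.01254
  FleetOne: 0.48 × 0.098 = 0.04704
Normalizing constant = 0.08028.
The ratio is 0.00525 / 0.0042 (the normalizer cancels) = 1.250.

1.250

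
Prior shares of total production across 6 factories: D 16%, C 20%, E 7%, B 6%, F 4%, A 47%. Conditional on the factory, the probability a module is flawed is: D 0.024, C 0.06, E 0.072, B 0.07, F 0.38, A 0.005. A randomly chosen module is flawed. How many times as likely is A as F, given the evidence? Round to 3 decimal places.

0.155

Compute prior × likelihood for every hypothesis:
  D: 0.16 × 0.024 = 0.00384
  C: 0.2 × 0.06 = 0.012
  E: 0.07 × 0.072 = 0.00504
  B: 0.06 × 0.07 = 0.0042
  F: 0.04 × 0.38 = 0.0152
  A: 0.47 × 0.005 = 0.00235
Sum = 0.04263.
The ratio is 0.00235 / 0.0152 (the normalizer cancels) = 0.155.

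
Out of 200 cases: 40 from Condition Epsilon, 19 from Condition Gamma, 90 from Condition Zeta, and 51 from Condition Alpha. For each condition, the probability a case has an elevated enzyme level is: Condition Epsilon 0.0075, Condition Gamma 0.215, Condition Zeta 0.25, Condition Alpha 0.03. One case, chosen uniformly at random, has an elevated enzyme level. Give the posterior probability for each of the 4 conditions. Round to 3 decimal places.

Condition Epsilon 0.011, Condition Gamma 0.144, Condition Zeta 0.792, Condition Alpha 0.054

Unnormalized posteriors (prior × likelihood):
  Condition Epsilon: 0.2 × 0.0075 = 0.0015
  Condition Gamma: 0.095 × 0.215 = 0.020425
  Condition Zeta: 0.45 × 0.25 = 0.1125
  Condition Alpha: 0.255 × 0.03 = 0.00765
Normalizing constant = 0.142075.
P(Condition Epsilon | elevated) = 0.0015/0.142075 ≈ 0.011
P(Condition Gamma | elevated) = 0.020425/0.142075 ≈ 0.144
P(Condition Zeta | elevated) = 0.1125/0.142075 ≈ 0.792
P(Condition Alpha | elevated) = 0.00765/0.142075 ≈ 0.054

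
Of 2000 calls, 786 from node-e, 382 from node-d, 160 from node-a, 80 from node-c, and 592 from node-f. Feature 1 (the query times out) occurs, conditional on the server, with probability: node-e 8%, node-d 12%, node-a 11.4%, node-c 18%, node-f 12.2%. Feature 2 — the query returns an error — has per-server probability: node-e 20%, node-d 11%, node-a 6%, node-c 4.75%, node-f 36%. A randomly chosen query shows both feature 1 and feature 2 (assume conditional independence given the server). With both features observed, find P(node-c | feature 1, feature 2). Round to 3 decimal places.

Unnormalized posteriors (prior × likelihood):
  node-e: 0.393 × 0.08 × 0.2 = 0.006288
  node-d: 0.191 × 0.12 × 0.11 = 0.0025212
  node-a: 0.08 × 0.114 × 0.06 = 0.0005472
  node-c: 0.04 × 0.18 × 0.0475 = 0.000342
  node-f: 0.296 × 0.122 × 0.36 = 0.01300032
Sum = 0.02269872.
P(node-c | evidence) = 0.000342 / 0.02269872 ≈ 0.015.

0.015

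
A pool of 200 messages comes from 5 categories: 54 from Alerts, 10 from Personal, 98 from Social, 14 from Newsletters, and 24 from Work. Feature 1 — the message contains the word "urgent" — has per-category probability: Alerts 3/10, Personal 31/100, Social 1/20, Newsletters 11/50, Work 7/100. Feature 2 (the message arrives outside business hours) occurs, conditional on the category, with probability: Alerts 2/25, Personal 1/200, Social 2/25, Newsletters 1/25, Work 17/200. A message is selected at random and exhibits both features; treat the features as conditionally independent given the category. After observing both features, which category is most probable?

Alerts

Compute prior × likelihood for every hypothesis:
  Alerts: 0.27 × 0.3 × 0.08 = 0.00648
  Personal: 0.05 × 0.31 × 0.005 = 0.0000775
  Social: 0.49 × 0.05 × 0.08 = 0.00196
  Newsletters: 0.07 × 0.22 × 0.04 = 0.000616
  Work: 0.12 × 0.07 × 0.085 = 0.000714
Normalizing constant = 0.0098475.
Largest term belongs to Alerts, so Alerts is most probable.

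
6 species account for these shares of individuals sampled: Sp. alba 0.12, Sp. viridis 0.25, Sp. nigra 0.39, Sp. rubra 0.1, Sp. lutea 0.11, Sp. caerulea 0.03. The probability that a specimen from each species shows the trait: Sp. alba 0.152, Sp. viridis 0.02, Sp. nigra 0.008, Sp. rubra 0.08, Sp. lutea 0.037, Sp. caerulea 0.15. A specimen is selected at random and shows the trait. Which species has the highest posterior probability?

Unnormalized posteriors (prior × likelihood):
  Sp. alba: 0.12 × 0.152 = 0.01824
  Sp. viridis: 0.25 × 0.02 = 0.005
  Sp. nigra: 0.39 × 0.008 = 0.00312
  Sp. rubra: 0.1 × 0.08 = 0.008
  Sp. lutea: 0.11 × 0.037 = 0.00407
  Sp. caerulea: 0.03 × 0.15 = 0.0045
Total = 0.04293.
Largest term belongs to Sp. alba, so Sp. alba is most probable.

Sp. alba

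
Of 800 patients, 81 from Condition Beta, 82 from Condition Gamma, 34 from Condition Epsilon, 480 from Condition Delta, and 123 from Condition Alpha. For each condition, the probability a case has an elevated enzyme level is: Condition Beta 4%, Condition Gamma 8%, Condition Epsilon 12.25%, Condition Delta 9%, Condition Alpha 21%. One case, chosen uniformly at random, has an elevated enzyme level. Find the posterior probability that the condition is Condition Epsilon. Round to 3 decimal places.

Prior × likelihood for each hypothesis:
  Condition Beta: 0.10125 × 0.04 = 0.00405
  Condition Gamma: 0.1025 × 0.08 = 0.0082
  Condition Epsilon: 0.0425 × 0.1225 = 0.00520625
  Condition Delta: 0.6 × 0.09 = 0.054
  Condition Alpha: 0.15375 × 0.21 = 0.0322875
Normalizing constant = 0.10374375.
P(Condition Epsilon | evidence) = 0.00520625 / 0.10374375 ≈ 0.050.

0.050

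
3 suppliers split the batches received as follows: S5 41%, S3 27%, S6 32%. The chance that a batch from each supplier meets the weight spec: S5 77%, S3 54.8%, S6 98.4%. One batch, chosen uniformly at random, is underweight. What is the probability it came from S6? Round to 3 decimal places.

Taking complements, P(underweight | each) = S5 0.23, S3 0.452, S6 0.016.
Unnormalized posteriors (prior × likelihood):
  S5: 0.41 × 0.23 = 0.0943
  S3: 0.27 × 0.452 = 0.12204
  S6: 0.32 × 0.016 = 0.00512
Normalizing constant = 0.22146.
P(S6 | evidence) = 0.00512 / 0.22146 ≈ 0.023.

0.023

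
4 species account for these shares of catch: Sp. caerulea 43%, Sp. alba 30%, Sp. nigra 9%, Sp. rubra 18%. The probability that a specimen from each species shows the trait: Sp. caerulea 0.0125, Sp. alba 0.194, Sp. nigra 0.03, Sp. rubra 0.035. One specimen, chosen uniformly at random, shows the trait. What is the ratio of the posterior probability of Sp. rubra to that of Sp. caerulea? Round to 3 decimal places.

1.172

By Bayes' rule, posterior ∝ prior × likelihood:
  Sp. caerulea: 0.43 × 0.0125 = 0.005375
  Sp. alba: 0.3 × 0.194 = 0.0582
  Sp. nigra: 0.09 × 0.03 = 0.0027
  Sp. rubra: 0.18 × 0.035 = 0.0063
Normalizing constant = 0.072575.
The ratio is 0.0063 / 0.005375 (the normalizer cancels) = 1.172.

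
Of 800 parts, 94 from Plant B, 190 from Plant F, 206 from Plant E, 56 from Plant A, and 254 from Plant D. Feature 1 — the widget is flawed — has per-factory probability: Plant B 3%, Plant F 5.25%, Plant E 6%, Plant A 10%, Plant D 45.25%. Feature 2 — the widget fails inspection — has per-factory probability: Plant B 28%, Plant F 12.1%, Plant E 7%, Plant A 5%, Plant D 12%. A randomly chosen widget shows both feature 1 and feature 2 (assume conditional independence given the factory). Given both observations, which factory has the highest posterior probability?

Compute prior × likelihood for every hypothesis:
  Plant B: 0.1175 × 0.03 × 0.28 = 0.000987
  Plant F: 0.2375 × 0.0525 × 0.121 = 0.00150871875
  Plant E: 0.2575 × 0.06 × 0.07 = 0.0010815
  Plant A: 0.07 × 0.1 × 0.05 = 0.00035
  Plant D: 0.3175 × 0.4525 × 0.12 = 0.01724025
Normalizing constant = 0.02116746875.
Largest term belongs to Plant D, so Plant D is most probable.

Plant D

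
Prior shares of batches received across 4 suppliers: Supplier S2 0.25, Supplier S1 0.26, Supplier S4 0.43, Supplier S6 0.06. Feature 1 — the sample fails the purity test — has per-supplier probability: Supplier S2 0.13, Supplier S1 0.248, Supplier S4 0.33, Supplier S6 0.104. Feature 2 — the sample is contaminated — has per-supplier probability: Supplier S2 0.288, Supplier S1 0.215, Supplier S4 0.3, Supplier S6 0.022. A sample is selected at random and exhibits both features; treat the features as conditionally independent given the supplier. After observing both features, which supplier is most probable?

Compute prior × likelihood for every hypothesis:
  Supplier S2: 0.25 × 0.13 × 0.288 = 0.00936
  Supplier S1: 0.26 × 0.248 × 0.215 = 0.0138632
  Supplier S4: 0.43 × 0.33 × 0.3 = 0.04257
  Supplier S6: 0.06 × 0.104 × 0.022 = 0.00013728
Sum = 0.06593048.
Largest term belongs to Supplier S4, so Supplier S4 is most probable.

Supplier S4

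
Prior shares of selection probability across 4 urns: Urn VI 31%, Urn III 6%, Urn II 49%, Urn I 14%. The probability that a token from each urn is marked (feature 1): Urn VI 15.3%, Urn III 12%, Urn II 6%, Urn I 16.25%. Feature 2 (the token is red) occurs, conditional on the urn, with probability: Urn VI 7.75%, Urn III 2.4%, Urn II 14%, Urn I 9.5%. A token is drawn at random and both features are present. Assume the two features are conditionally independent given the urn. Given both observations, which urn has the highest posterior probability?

Prior × likelihood for each hypothesis:
  Urn VI: 0.31 × 0.153 × 0.0775 = 0.003675825
  Urn III: 0.06 × 0.12 × 0.024 = 0.0001728
  Urn II: 0.49 × 0.06 × 0.14 = 0.004116
  Urn I: 0.14 × 0.1625 × 0.095 = 0.00216125
Normalizing constant = 0.010125875.
Largest term belongs to Urn II, so Urn II is most probable.

Urn II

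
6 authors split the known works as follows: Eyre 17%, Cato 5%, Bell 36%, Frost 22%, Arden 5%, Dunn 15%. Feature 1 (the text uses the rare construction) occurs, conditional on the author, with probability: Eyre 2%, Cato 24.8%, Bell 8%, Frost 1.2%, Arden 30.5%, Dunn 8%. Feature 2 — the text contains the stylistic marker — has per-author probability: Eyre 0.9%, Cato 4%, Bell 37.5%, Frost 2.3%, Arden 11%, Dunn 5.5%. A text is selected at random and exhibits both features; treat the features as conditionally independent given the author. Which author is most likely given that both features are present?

Bell

Prior × likelihood for each hypothesis:
  Eyre: 0.17 × 0.02 × 0.009 = 0.0000306
  Cato: 0.05 × 0.248 × 0.04 = 0.000496
  Bell: 0.36 × 0.08 × 0.375 = 0.0108
  Frost: 0.22 × 0.012 × 0.023 = 0.00006072
  Arden: 0.05 × 0.305 × 0.11 = 0.0016775
  Dunn: 0.15 × 0.08 × 0.055 = 0.00066
Sum = 0.01372482.
Largest term belongs to Bell, so Bell is most probable.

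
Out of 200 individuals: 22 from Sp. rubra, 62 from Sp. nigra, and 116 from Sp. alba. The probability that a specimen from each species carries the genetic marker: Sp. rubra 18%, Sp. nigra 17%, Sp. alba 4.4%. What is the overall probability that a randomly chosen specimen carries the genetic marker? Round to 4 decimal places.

By Bayes' rule, posterior ∝ prior × likelihood:
  Sp. rubra: 0.11 × 0.18 = 0.0198
  Sp. nigra: 0.31 × 0.17 = 0.0527
  Sp. alba: 0.58 × 0.044 = 0.02552
P(marker) = 0.0198 + 0.0527 + 0.02552 = 0.09802 → 0.0980.

0.0980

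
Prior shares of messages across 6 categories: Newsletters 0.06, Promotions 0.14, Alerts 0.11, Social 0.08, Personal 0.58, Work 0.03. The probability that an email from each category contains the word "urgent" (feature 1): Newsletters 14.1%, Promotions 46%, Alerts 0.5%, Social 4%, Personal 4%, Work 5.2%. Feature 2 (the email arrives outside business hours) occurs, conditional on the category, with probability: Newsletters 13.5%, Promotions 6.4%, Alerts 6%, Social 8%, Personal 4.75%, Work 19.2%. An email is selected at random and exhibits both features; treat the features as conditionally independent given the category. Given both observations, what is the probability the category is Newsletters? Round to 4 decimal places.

0.1642

Prior × likelihood for each hypothesis:
  Newsletters: 0.06 × 0.141 × 0.135 = 0.0011421
  Promotions: 0.14 × 0.46 × 0.064 = 0.0041216
  Alerts: 0.11 × 0.005 × 0.06 = 0.000033
  Social: 0.08 × 0.04 × 0.08 = 0.000256
  Personal: 0.58 × 0.04 × 0.0475 = 0.001102
  Work: 0.03 × 0.052 × 0.192 = 0.00029952
Normalizing constant = 0.00695422.
P(Newsletters | evidence) = 0.0011421 / 0.00695422 ≈ 0.1642.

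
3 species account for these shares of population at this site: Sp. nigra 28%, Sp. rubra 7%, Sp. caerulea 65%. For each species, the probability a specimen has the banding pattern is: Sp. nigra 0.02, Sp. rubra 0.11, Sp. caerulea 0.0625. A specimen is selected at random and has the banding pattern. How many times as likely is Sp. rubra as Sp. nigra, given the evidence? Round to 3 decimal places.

1.375

By Bayes' rule, posterior ∝ prior × likelihood:
  Sp. nigra: 0.28 × 0.02 = 0.0056
  Sp. rubra: 0.07 × 0.11 = 0.0077
  Sp. caerulea: 0.65 × 0.0625 = 0.040625
Sum = 0.053925.
The ratio is 0.0077 / 0.0056 (the normalizer cancels) = 1.375.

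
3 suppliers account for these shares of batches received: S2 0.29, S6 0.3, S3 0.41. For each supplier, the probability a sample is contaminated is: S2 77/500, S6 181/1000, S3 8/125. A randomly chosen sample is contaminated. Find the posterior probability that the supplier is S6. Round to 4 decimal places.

0.4337

Prior × likelihood for each hypothesis:
  S2: 0.29 × 0.154 = 0.04466
  S6: 0.3 × 0.181 = 0.0543
  S3: 0.41 × 0.064 = 0.02624
Normalizing constant = 0.1252.
P(S6 | evidence) = 0.0543 / 0.1252 ≈ 0.4337.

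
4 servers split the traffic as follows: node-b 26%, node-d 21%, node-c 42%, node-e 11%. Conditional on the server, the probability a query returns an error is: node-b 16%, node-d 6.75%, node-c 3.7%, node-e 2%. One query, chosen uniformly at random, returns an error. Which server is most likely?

Compute prior × likelihood for every hypothesis:
  node-b: 0.26 × 0.16 = 0.0416
  node-d: 0.21 × 0.0675 = 0.014175
  node-c: 0.42 × 0.037 = 0.01554
  node-e: 0.11 × 0.02 = 0.0022
Normalizing constant = 0.073515.
Largest term belongs to node-b, so node-b is most probable.

node-b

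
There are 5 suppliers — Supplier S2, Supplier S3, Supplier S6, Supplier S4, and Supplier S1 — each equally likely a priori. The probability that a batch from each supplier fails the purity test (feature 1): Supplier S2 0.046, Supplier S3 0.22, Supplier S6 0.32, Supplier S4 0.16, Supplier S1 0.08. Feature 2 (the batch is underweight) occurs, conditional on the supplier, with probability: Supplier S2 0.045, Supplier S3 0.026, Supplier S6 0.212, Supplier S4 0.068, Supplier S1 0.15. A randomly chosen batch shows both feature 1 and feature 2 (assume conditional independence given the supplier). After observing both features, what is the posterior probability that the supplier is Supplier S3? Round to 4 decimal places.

With a uniform prior (1/5 each), posterior ∝ likelihood:
  Supplier S2: 0.046 × 0.045 = 0.00207
  Supplier S3: 0.22 × 0.026 = 0.00572
  Supplier S6: 0.32 × 0.212 = 0.06784
  Supplier S4: 0.16 × 0.068 = 0.01088
  Supplier S1: 0.08 × 0.15 = 0.012
Total = 0.09851.
P(Supplier S3 | evidence) = 0.00572 / 0.09851 ≈ 0.0581.

0.0581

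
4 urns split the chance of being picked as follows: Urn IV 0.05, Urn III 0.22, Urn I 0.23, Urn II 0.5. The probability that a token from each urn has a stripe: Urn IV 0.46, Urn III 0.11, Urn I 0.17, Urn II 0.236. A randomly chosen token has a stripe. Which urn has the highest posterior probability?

Prior × likelihood for each hypothesis:
  Urn IV: 0.05 × 0.46 = 0.023
  Urn III: 0.22 × 0.11 = 0.0242
  Urn I: 0.23 × 0.17 = 0.0391
  Urn II: 0.5 × 0.236 = 0.118
Total = 0.2043.
Largest term belongs to Urn II, so Urn II is most probable.

Urn II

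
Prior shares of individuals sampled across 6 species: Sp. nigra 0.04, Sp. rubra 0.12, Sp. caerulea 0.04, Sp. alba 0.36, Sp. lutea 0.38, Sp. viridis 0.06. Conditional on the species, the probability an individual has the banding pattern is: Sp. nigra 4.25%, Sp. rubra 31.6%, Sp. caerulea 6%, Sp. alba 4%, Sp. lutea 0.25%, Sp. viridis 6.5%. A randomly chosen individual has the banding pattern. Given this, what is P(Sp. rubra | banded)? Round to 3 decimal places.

0.619

Unnormalized posteriors (prior × likelihood):
  Sp. nigra: 0.04 × 0.0425 = 0.0017
  Sp. rubra: 0.12 × 0.316 = 0.03792
  Sp. caerulea: 0.04 × 0.06 = 0.0024
  Sp. alba: 0.36 × 0.04 = 0.0144
  Sp. lutea: 0.38 × 0.0025 = 0.00095
  Sp. viridis: 0.06 × 0.065 = 0.0039
Normalizing constant = 0.06127.
P(Sp. rubra | evidence) = 0.03792 / 0.06127 ≈ 0.619.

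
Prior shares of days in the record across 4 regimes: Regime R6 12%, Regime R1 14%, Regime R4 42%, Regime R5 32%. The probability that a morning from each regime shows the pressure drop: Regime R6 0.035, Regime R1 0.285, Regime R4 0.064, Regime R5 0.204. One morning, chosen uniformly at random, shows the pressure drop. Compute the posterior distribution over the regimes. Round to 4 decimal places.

Compute prior × likelihood for every hypothesis:
  Regime R6: 0.12 × 0.035 = 0.0042
  Regime R1: 0.14 × 0.285 = 0.0399
  Regime R4: 0.42 × 0.064 = 0.02688
  Regime R5: 0.32 × 0.204 = 0.06528
Sum = 0.13626.
P(Regime R6 | drop) = 0.0042/0.13626 ≈ 0.0308
P(Regime R1 | drop) = 0.0399/0.13626 ≈ 0.2928
P(Regime R4 | drop) = 0.02688/0.13626 ≈ 0.1973
P(Regime R5 | drop) = 0.06528/0.13626 ≈ 0.4791

Regime R6 0.0308, Regime R1 0.2928, Regime R4 0.1973, Regime R5 0.4791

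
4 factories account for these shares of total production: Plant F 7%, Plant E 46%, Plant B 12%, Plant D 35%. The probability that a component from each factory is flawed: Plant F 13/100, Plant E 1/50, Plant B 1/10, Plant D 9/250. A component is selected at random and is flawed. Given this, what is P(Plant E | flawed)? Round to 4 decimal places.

0.2145

Prior × likelihood for each hypothesis:
  Plant F: 0.07 × 0.13 = 0.0091
  Plant E: 0.46 × 0.02 = 0.0092
  Plant B: 0.12 × 0.1 = 0.012
  Plant D: 0.35 × 0.036 = 0.0126
Sum = 0.0429.
P(Plant E | evidence) = 0.0092 / 0.0429 ≈ 0.2145.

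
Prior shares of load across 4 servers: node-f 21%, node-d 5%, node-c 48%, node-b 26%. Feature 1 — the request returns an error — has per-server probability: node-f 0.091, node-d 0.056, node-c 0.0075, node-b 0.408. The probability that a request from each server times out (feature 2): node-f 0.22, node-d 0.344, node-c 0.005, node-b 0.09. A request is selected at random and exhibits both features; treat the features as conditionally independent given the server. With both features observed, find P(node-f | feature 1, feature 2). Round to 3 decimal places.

Unnormalized posteriors (prior × likelihood):
  node-f: 0.21 × 0.091 × 0.22 = 0.0042042
  node-d: 0.05 × 0.056 × 0.344 = 0.0009632
  node-c: 0.48 × 0.0075 × 0.005 = 0.000018
  node-b: 0.26 × 0.408 × 0.09 = 0.0095472
Normalizing constant = 0.0147326.
P(node-f | evidence) = 0.0042042 / 0.0147326 ≈ 0.285.

0.285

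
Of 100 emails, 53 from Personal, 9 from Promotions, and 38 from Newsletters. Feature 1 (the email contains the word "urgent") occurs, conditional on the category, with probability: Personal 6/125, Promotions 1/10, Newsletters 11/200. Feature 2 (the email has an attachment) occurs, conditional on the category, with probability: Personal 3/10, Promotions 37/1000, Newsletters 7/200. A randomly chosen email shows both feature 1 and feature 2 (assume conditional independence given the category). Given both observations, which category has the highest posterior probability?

Personal

Compute prior × likelihood for every hypothesis:
  Personal: 0.53 × 0.048 × 0.3 = 0.007632
  Promotions: 0.09 × 0.1 × 0.037 = 0.000333
  Newsletters: 0.38 × 0.055 × 0.035 = 0.0007315
Sum = 0.0086965.
Largest term belongs to Personal, so Personal is most probable.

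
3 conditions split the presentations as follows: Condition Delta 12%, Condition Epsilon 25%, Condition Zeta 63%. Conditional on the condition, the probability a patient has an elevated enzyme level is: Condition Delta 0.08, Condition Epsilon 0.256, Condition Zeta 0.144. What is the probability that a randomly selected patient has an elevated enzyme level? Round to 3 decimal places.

0.164

Unnormalized posteriors (prior × likelihood):
  Condition Delta: 0.12 × 0.08 = 0.0096
  Condition Epsilon: 0.25 × 0.256 = 0.064
  Condition Zeta: 0.63 × 0.144 = 0.09072
P(elevated) = 0.0096 + 0.064 + 0.09072 = 0.16432 → 0.164.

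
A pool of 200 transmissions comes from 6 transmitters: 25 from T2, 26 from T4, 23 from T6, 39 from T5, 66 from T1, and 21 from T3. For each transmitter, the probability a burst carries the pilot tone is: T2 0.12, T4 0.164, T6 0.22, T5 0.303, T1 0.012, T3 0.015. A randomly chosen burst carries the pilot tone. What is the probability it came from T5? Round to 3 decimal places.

Compute prior × likelihood for every hypothesis:
  T2: 0.125 × 0.12 = 0.015
  T4: 0.13 × 0.164 = 0.02132
  T6: 0.115 × 0.22 = 0.0253
  T5: 0.195 × 0.303 = 0.059085
  T1: 0.33 × 0.012 = 0.00396
  T3: 0.105 × 0.015 = 0.001575
Total = 0.12624.
P(T5 | evidence) = 0.059085 / 0.12624 ≈ 0.468.

0.468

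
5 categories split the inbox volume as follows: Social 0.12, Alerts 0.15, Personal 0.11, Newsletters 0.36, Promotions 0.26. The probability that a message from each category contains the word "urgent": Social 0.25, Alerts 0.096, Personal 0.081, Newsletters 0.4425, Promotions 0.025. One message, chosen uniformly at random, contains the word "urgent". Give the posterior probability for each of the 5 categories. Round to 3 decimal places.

By Bayes' rule, posterior ∝ prior × likelihood:
  Social: 0.12 × 0.25 = 0.03
  Alerts: 0.15 × 0.096 = 0.0144
  Personal: 0.11 × 0.081 = 0.00891
  Newsletters: 0.36 × 0.4425 = 0.1593
  Promotions: 0.26 × 0.025 = 0.0065
Total = 0.21911.
P(Social | urgent-flag) = 0.03/0.21911 ≈ 0.137
P(Alerts | urgent-flag) = 0.0144/0.21911 ≈ 0.066
P(Personal | urgent-flag) = 0.00891/0.21911 ≈ 0.041
P(Newsletters | urgent-flag) = 0.1593/0.21911 ≈ 0.727
P(Promotions | urgent-flag) = 0.0065/0.21911 ≈ 0.030
(Check: 0.137+0.066+0.041+0.727+0.030 = 1.001.)

Social 0.137, Alerts 0.066, Personal 0.041, Newsletters 0.727, Promotions 0.030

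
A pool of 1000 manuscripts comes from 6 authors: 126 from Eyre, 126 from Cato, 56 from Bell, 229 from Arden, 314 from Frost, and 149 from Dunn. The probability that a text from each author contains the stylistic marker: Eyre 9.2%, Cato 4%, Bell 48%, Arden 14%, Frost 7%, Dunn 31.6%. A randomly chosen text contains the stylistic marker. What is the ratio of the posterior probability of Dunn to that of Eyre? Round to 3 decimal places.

4.062

Prior × likelihood for each hypothesis:
  Eyre: 0.126 × 0.092 = 0.011592
  Cato: 0.126 × 0.04 = 0.00504
  Bell: 0.056 × 0.48 = 0.02688
  Arden: 0.229 × 0.14 = 0.03206
  Frost: 0.314 × 0.07 = 0.02198
  Dunn: 0.149 × 0.316 = 0.047084
Sum = 0.144636.
The ratio is 0.047084 / 0.011592 (the normalizer cancels) = 4.062.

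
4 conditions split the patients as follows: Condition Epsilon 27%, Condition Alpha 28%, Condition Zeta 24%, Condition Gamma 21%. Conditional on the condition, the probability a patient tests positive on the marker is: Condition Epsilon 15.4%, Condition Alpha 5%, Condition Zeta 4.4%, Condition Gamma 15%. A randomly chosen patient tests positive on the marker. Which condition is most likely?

Prior × likelihood for each hypothesis:
  Condition Epsilon: 0.27 × 0.154 = 0.04158
  Condition Alpha: 0.28 × 0.05 = 0.014
  Condition Zeta: 0.24 × 0.044 = 0.01056
  Condition Gamma: 0.21 × 0.15 = 0.0315
Sum = 0.09764.
Largest term belongs to Condition Epsilon, so Condition Epsilon is most probable.

Condition Epsilon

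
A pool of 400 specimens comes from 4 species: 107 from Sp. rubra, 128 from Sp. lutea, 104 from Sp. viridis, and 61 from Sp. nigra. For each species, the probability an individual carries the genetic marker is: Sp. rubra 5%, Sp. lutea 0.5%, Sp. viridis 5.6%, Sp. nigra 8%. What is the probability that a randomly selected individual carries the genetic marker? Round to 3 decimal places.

Prior × likelihood for each hypothesis:
  Sp. rubra: 0.2675 × 0.05 = 0.013375
  Sp. lutea: 0.32 × 0.005 = 0.0016
  Sp. viridis: 0.26 × 0.056 = 0.01456
  Sp. nigra: 0.1525 × 0.08 = 0.0122
P(marker) = 0.013375 + 0.0016 + 0.01456 + 0.0122 = 0.041735 → 0.042.

0.042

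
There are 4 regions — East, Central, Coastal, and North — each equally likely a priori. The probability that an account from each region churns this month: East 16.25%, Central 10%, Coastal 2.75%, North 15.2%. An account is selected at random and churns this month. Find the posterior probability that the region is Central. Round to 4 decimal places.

With a uniform prior (1/4 each), posterior ∝ likelihood:
  East: 0.1625
  Central: 0.1
  Coastal: 0.0275
  North: 0.152
Normalizing constant = 0.442.
P(Central | evidence) = 0.1 / 0.442 ≈ 0.2262.

0.2262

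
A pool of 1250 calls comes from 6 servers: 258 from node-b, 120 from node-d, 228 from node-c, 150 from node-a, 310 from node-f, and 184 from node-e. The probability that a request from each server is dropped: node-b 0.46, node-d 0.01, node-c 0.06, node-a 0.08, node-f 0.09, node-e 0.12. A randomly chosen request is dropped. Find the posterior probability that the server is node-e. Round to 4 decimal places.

By Bayes' rule, posterior ∝ prior × likelihood:
  node-b: 0.2064 × 0.46 = 0.094944
  node-d: 0.096 × 0.01 = 0.00096
  node-c: 0.1824 × 0.06 = 0.010944
  node-a: 0.12 × 0.08 = 0.0096
  node-f: 0.248 × 0.09 = 0.02232
  node-e: 0.1472 × 0.12 = 0.017664
Normalizing constant = 0.156432.
P(node-e | evidence) = 0.017664 / 0.156432 ≈ 0.1129.

0.1129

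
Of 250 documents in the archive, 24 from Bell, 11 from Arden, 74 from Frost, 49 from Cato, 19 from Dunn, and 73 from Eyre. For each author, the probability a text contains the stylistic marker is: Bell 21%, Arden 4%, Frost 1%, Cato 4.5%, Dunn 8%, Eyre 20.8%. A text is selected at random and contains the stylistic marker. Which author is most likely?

By Bayes' rule, posterior ∝ prior × likelihood:
  Bell: 0.096 × 0.21 = 0.02016
  Arden: 0.044 × 0.04 = 0.00176
  Frost: 0.296 × 0.01 = 0.00296
  Cato: 0.196 × 0.045 = 0.00882
  Dunn: 0.076 × 0.08 = 0.00608
  Eyre: 0.292 × 0.208 = 0.060736
Total = 0.100516.
Largest term belongs to Eyre, so Eyre is most probable.

Eyre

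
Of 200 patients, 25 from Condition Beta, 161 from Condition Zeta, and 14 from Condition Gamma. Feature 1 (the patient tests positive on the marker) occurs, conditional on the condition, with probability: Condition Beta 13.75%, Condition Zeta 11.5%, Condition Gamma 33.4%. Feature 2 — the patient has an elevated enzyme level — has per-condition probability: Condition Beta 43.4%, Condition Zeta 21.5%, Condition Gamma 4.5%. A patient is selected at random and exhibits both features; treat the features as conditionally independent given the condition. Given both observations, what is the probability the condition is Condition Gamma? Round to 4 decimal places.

0.0370

Unnormalized posteriors (prior × likelihood):
  Condition Beta: 0.125 × 0.1375 × 0.434 = 0.007459375
  Condition Zeta: 0.805 × 0.115 × 0.215 = 0.019903625
  Condition Gamma: 0.07 × 0.334 × 0.045 = 0.0010521
Sum = 0.0284151.
P(Condition Gamma | evidence) = 0.0010521 / 0.0284151 ≈ 0.0370.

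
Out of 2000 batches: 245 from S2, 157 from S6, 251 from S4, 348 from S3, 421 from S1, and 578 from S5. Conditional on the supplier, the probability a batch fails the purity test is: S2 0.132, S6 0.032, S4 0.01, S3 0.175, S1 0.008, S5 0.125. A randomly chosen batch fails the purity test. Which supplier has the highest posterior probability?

S5

Compute prior × likelihood for every hypothesis:
  S2: 0.1225 × 0.132 = 0.01617
  S6: 0.0785 × 0.032 = 0.002512
  S4: 0.1255 × 0.01 = 0.001255
  S3: 0.174 × 0.175 = 0.03045
  S1: 0.2105 × 0.008 = 0.001684
  S5: 0.289 × 0.125 = 0.036125
Normalizing constant = 0.088196.
Largest term belongs to S5, so S5 is most probable.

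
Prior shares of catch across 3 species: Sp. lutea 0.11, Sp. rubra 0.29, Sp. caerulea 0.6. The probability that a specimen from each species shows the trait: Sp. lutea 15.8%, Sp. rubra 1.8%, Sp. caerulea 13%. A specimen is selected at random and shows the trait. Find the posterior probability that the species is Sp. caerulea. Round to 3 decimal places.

0.775

Unnormalized posteriors (prior × likelihood):
  Sp. lutea: 0.11 × 0.158 = 0.01738
  Sp. rubra: 0.29 × 0.018 = 0.00522
  Sp. caerulea: 0.6 × 0.13 = 0.078
Normalizing constant = 0.1006.
P(Sp. caerulea | evidence) = 0.078 / 0.1006 ≈ 0.775.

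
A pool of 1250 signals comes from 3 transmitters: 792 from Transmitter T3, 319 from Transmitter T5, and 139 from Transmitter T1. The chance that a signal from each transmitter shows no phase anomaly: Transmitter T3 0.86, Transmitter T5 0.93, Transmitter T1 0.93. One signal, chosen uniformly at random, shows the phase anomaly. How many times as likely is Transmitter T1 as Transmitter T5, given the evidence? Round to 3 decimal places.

Taking complements, P(anomaly | each) = Transmitter T3 0.14, Transmitter T5 0.07, Transmitter T1 0.07.
Unnormalized posteriors (prior × likelihood):
  Transmitter T3: 0.6336 × 0.14 = 0.088704
  Transmitter T5: 0.2552 × 0.07 = 0.017864
  Transmitter T1: 0.1112 × 0.07 = 0.007784
Total = 0.114352.
The ratio is 0.007784 / 0.017864 (the normalizer cancels) = 0.436.

0.436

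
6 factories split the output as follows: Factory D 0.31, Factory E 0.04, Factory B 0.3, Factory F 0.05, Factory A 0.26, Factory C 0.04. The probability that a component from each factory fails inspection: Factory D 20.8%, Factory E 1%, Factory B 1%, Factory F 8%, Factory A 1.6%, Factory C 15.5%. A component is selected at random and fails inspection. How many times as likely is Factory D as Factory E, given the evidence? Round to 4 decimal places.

161.2000

Compute prior × likelihood for every hypothesis:
  Factory D: 0.31 × 0.208 = 0.06448
  Factory E: 0.04 × 0.01 = 0.0004
  Factory B: 0.3 × 0.01 = 0.003
  Factory F: 0.05 × 0.08 = 0.004
  Factory A: 0.26 × 0.016 = 0.00416
  Factory C: 0.04 × 0.155 = 0.0062
Normalizing constant = 0.08224.
The ratio is 0.06448 / 0.0004 (the normalizer cancels) = 161.2000.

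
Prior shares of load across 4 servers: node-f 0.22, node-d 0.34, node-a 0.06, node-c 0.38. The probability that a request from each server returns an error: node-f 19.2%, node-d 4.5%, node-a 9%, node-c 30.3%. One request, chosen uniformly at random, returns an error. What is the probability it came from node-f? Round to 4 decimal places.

0.2372

Compute prior × likelihood for every hypothesis:
  node-f: 0.22 × 0.192 = 0.04224
  node-d: 0.34 × 0.045 = 0.0153
  node-a: 0.06 × 0.09 = 0.0054
  node-c: 0.38 × 0.303 = 0.11514
Sum = 0.17808.
P(node-f | evidence) = 0.04224 / 0.17808 ≈ 0.2372.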